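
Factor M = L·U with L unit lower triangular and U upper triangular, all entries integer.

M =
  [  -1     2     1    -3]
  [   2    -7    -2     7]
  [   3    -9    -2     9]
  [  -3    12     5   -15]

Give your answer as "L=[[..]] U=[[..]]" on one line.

  r1 -= -2·r0 → [0,-3,0,1]
  r2 -= -3·r0 → [0,-3,1,0]
  r3 -= 3·r0 → [0,6,2,-6]
  r2 -= 1·r1 → [0,0,1,-1]
  r3 -= -2·r1 → [0,0,2,-4]
  r3 -= 2·r2 → [0,0,0,-2]

L=[[1,0,0,0],[-2,1,0,0],[-3,1,1,0],[3,-2,2,1]] U=[[-1,2,1,-3],[0,-3,0,1],[0,0,1,-1],[0,0,0,-2]]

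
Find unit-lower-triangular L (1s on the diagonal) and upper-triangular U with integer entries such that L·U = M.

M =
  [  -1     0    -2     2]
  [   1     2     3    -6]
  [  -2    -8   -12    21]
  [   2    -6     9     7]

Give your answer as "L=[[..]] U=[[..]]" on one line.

  row1 -= -1·row0 → [0,2,1,-4]
  row2 -= 2·row0 → [0,-8,-8,17]
  row3 -= -2·row0 → [0,-6,5,11]
  row2 -= -4·row1 → [0,0,-4,1]
  row3 -= -3·row1 → [0,0,8,-1]
  row3 -= -2·row2 → [0,0,0,1]

L=[[1,0,0,0],[-1,1,0,0],[2,-4,1,0],[-2,-3,-2,1]] U=[[-1,0,-2,2],[0,2,1,-4],[0,0,-4,1],[0,0,0,1]]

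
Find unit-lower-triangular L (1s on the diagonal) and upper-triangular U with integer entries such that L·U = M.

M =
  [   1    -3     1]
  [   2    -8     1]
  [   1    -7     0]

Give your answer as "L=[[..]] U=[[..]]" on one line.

L=[[1,0,0],[2,1,0],[1,2,1]] U=[[1,-3,1],[0,-2,-1],[0,0,1]]

  R1 -= 2·R0 → [0,-2,-1]
  R2 -= 1·R0 → [0,-4,-1]
  R2 -= 2·R1 → [0,0,1]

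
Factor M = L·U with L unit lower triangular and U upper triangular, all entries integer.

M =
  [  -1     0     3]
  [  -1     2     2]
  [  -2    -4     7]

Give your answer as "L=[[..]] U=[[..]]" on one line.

  R1 -= 1·R0 → [0,2,-1]
  R2 -= 2·R0 → [0,-4,1]
  R2 -= -2·R1 → [0,0,-1]

L=[[1,0,0],[1,1,0],[2,-2,1]] U=[[-1,0,3],[0,2,-1],[0,0,-1]]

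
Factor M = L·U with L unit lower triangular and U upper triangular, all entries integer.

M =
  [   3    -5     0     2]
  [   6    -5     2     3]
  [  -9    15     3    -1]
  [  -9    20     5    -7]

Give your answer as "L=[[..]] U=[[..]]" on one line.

  R1 -= 2·R0 → [0,5,2,-1]
  R2 -= -3·R0 → [0,0,3,5]
  R3 -= -3·R0 → [0,5,5,-1]
  R2 -= 0·R1 → [0,0,3,5]
  R3 -= 1·R1 → [0,0,3,0]
  R3 -= 1·R2 → [0,0,0,-5]

L=[[1,0,0,0],[2,1,0,0],[-3,0,1,0],[-3,1,1,1]] U=[[3,-5,0,2],[0,5,2,-1],[0,0,3,5],[0,0,0,-5]]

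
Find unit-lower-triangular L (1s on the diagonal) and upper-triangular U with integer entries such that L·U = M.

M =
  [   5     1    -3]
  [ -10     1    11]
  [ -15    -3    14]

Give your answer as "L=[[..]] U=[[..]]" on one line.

L=[[1,0,0],[-2,1,0],[-3,0,1]] U=[[5,1,-3],[0,3,5],[0,0,5]]

  R1 -= -2·R0 → [0,3,5]
  R2 -= -3·R0 → [0,0,5]
  R2 -= 0·R1 → [0,0,5]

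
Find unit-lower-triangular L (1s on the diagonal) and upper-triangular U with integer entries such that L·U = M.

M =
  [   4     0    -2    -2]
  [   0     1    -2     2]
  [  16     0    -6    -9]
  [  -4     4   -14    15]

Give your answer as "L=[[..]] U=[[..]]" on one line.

  R1 -= 0·R0 → [0,1,-2,2]
  R2 -= 4·R0 → [0,0,2,-1]
  R3 -= -1·R0 → [0,4,-16,13]
  R2 -= 0·R1 → [0,0,2,-1]
  R3 -= 4·R1 → [0,0,-8,5]
  R3 -= -4·R2 → [0,0,0,1]

L=[[1,0,0,0],[0,1,0,0],[4,0,1,0],[-1,4,-4,1]] U=[[4,0,-2,-2],[0,1,-2,2],[0,0,2,-1],[0,0,0,1]]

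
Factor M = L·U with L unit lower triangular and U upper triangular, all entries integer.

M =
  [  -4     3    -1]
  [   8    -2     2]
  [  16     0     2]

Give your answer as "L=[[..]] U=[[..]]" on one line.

  row1 -= -2·row0 → [0,4,0]
  row2 -= -4·row0 → [0,12,-2]
  row2 -= 3·row1 → [0,0,-2]

L=[[1,0,0],[-2,1,0],[-4,3,1]] U=[[-4,3,-1],[0,4,0],[0,0,-2]]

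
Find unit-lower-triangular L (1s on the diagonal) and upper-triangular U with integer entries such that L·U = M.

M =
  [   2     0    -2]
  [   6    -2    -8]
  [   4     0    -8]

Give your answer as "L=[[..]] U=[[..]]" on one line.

  R1 -= 3·R0 → [0,-2,-2]
  R2 -= 2·R0 → [0,0,-4]
  R2 -= 0·R1 → [0,0,-4]

L=[[1,0,0],[3,1,0],[2,0,1]] U=[[2,0,-2],[0,-2,-2],[0,0,-4]]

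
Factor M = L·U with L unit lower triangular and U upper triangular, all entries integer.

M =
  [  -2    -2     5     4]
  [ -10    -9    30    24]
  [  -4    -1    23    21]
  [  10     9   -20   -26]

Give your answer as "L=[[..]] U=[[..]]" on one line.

  R1 -= 5·R0 → [0,1,5,4]
  R2 -= 2·R0 → [0,3,13,13]
  R3 -= -5·R0 → [0,-1,5,-6]
  R2 -= 3·R1 → [0,0,-2,1]
  R3 -= -1·R1 → [0,0,10,-2]
  R3 -= -5·R2 → [0,0,0,3]

L=[[1,0,0,0],[5,1,0,0],[2,3,1,0],[-5,-1,-5,1]] U=[[-2,-2,5,4],[0,1,5,4],[0,0,-2,1],[0,0,0,3]]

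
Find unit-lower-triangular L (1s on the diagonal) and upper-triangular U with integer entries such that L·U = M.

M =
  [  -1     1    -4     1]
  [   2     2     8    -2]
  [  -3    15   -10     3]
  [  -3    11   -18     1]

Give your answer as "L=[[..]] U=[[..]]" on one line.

  row1 -= -2·row0 → [0,4,0,0]
  row2 -= 3·row0 → [0,12,2,0]
  row3 -= 3·row0 → [0,8,-6,-2]
  row2 -= 3·row1 → [0,0,2,0]
  row3 -= 2·row1 → [0,0,-6,-2]
  row3 -= -3·row2 → [0,0,0,-2]

L=[[1,0,0,0],[-2,1,0,0],[3,3,1,0],[3,2,-3,1]] U=[[-1,1,-4,1],[0,4,0,0],[0,0,2,0],[0,0,0,-2]]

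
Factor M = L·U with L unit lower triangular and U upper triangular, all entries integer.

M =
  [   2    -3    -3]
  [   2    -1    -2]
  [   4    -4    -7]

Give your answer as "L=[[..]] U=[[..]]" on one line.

L=[[1,0,0],[1,1,0],[2,1,1]] U=[[2,-3,-3],[0,2,1],[0,0,-2]]

  R1 -= 1·R0 → [0,2,1]
  R2 -= 2·R0 → [0,2,-1]
  R2 -= 1·R1 → [0,0,-2]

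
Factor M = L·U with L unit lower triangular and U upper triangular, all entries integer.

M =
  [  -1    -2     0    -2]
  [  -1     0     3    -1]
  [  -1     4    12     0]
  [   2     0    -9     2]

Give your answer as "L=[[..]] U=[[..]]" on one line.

L=[[1,0,0,0],[1,1,0,0],[1,3,1,0],[-2,-2,-1,1]] U=[[-1,-2,0,-2],[0,2,3,1],[0,0,3,-1],[0,0,0,-1]]

  row1 -= 1·row0 → [0,2,3,1]
  row2 -= 1·row0 → [0,6,12,2]
  row3 -= -2·row0 → [0,-4,-9,-2]
  row2 -= 3·row1 → [0,0,3,-1]
  row3 -= -2·row1 → [0,0,-3,0]
  row3 -= -1·row2 → [0,0,0,-1]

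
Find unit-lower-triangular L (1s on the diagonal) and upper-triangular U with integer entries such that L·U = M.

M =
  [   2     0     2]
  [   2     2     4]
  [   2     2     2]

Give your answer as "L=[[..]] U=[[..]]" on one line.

  r1 -= 1·r0 → [0,2,2]
  r2 -= 1·r0 → [0,2,0]
  r2 -= 1·r1 → [0,0,-2]

L=[[1,0,0],[1,1,0],[1,1,1]] U=[[2,0,2],[0,2,2],[0,0,-2]]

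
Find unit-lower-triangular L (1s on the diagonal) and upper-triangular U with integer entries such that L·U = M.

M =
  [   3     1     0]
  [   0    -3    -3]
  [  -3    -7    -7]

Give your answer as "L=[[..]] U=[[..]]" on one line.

  row1 -= 0·row0 → [0,-3,-3]
  row2 -= -1·row0 → [0,-6,-7]
  row2 -= 2·row1 → [0,0,-1]

L=[[1,0,0],[0,1,0],[-1,2,1]] U=[[3,1,0],[0,-3,-3],[0,0,-1]]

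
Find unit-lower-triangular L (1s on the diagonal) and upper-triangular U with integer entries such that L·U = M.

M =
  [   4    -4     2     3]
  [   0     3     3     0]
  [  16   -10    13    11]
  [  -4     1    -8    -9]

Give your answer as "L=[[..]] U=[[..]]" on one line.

  r1 -= 0·r0 → [0,3,3,0]
  r2 -= 4·r0 → [0,6,5,-1]
  r3 -= -1·r0 → [0,-3,-6,-6]
  r2 -= 2·r1 → [0,0,-1,-1]
  r3 -= -1·r1 → [0,0,-3,-6]
  r3 -= 3·r2 → [0,0,0,-3]

L=[[1,0,0,0],[0,1,0,0],[4,2,1,0],[-1,-1,3,1]] U=[[4,-4,2,3],[0,3,3,0],[0,0,-1,-1],[0,0,0,-3]]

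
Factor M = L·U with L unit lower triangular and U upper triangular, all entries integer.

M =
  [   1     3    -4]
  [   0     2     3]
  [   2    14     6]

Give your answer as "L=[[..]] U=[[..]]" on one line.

L=[[1,0,0],[0,1,0],[2,4,1]] U=[[1,3,-4],[0,2,3],[0,0,2]]

  R1 -= 0·R0 → [0,2,3]
  R2 -= 2·R0 → [0,8,14]
  R2 -= 4·R1 → [0,0,2]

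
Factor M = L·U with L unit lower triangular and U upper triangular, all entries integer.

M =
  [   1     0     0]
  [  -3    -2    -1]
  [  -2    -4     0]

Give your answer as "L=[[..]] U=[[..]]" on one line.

L=[[1,0,0],[-3,1,0],[-2,2,1]] U=[[1,0,0],[0,-2,-1],[0,0,2]]

  R1 -= -3·R0 → [0,-2,-1]
  R2 -= -2·R0 → [0,-4,0]
  R2 -= 2·R1 → [0,0,2]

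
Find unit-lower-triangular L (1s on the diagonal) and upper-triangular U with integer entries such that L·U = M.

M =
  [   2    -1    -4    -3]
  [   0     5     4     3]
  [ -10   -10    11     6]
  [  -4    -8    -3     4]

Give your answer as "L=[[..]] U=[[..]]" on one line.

L=[[1,0,0,0],[0,1,0,0],[-5,-3,1,0],[-2,-2,-1,1]] U=[[2,-1,-4,-3],[0,5,4,3],[0,0,3,0],[0,0,0,4]]

  R1 -= 0·R0 → [0,5,4,3]
  R2 -= -5·R0 → [0,-15,-9,-9]
  R3 -= -2·R0 → [0,-10,-11,-2]
  R2 -= -3·R1 → [0,0,3,0]
  R3 -= -2·R1 → [0,0,-3,4]
  R3 -= -1·R2 → [0,0,0,4]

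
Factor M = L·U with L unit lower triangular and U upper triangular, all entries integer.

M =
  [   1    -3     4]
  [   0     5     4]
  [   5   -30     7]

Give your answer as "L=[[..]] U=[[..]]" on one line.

  R1 -= 0·R0 → [0,5,4]
  R2 -= 5·R0 → [0,-15,-13]
  R2 -= -3·R1 → [0,0,-1]

L=[[1,0,0],[0,1,0],[5,-3,1]] U=[[1,-3,4],[0,5,4],[0,0,-1]]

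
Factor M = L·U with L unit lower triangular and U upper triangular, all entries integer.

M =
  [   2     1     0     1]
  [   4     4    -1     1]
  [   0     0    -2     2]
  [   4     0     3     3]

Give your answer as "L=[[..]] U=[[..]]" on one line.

  row1 -= 2·row0 → [0,2,-1,-1]
  row2 -= 0·row0 → [0,0,-2,2]
  row3 -= 2·row0 → [0,-2,3,1]
  row2 -= 0·row1 → [0,0,-2,2]
  row3 -= -1·row1 → [0,0,2,0]
  row3 -= -1·row2 → [0,0,0,2]

L=[[1,0,0,0],[2,1,0,0],[0,0,1,0],[2,-1,-1,1]] U=[[2,1,0,1],[0,2,-1,-1],[0,0,-2,2],[0,0,0,2]]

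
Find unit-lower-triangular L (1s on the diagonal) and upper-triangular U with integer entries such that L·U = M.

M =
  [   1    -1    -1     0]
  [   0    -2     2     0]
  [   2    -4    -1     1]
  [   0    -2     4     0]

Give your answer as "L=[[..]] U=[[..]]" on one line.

  row1 -= 0·row0 → [0,-2,2,0]
  row2 -= 2·row0 → [0,-2,1,1]
  row3 -= 0·row0 → [0,-2,4,0]
  row2 -= 1·row1 → [0,0,-1,1]
  row3 -= 1·row1 → [0,0,2,0]
  row3 -= -2·row2 → [0,0,0,2]

L=[[1,0,0,0],[0,1,0,0],[2,1,1,0],[0,1,-2,1]] U=[[1,-1,-1,0],[0,-2,2,0],[0,0,-1,1],[0,0,0,2]]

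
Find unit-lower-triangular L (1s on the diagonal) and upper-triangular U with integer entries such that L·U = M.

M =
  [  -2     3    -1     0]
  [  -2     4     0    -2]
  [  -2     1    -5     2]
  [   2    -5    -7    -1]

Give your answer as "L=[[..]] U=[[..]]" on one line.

L=[[1,0,0,0],[1,1,0,0],[1,-2,1,0],[-1,-2,3,1]] U=[[-2,3,-1,0],[0,1,1,-2],[0,0,-2,-2],[0,0,0,1]]

  row1 -= 1·row0 → [0,1,1,-2]
  row2 -= 1·row0 → [0,-2,-4,2]
  row3 -= -1·row0 → [0,-2,-8,-1]
  row2 -= -2·row1 → [0,0,-2,-2]
  row3 -= -2·row1 → [0,0,-6,-5]
  row3 -= 3·row2 → [0,0,0,1]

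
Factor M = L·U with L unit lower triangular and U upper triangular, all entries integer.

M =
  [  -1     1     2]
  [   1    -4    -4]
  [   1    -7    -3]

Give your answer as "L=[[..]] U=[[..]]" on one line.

  r1 -= -1·r0 → [0,-3,-2]
  r2 -= -1·r0 → [0,-6,-1]
  r2 -= 2·r1 → [0,0,3]

L=[[1,0,0],[-1,1,0],[-1,2,1]] U=[[-1,1,2],[0,-3,-2],[0,0,3]]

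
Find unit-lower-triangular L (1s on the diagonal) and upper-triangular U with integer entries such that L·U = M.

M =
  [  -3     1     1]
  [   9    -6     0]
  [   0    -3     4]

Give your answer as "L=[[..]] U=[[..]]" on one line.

L=[[1,0,0],[-3,1,0],[0,1,1]] U=[[-3,1,1],[0,-3,3],[0,0,1]]

  R1 -= -3·R0 → [0,-3,3]
  R2 -= 0·R0 → [0,-3,4]
  R2 -= 1·R1 → [0,0,1]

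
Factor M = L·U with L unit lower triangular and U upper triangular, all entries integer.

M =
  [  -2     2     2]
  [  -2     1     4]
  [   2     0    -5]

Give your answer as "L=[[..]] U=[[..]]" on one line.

L=[[1,0,0],[1,1,0],[-1,-2,1]] U=[[-2,2,2],[0,-1,2],[0,0,1]]

  row1 -= 1·row0 → [0,-1,2]
  row2 -= -1·row0 → [0,2,-3]
  row2 -= -2·row1 → [0,0,1]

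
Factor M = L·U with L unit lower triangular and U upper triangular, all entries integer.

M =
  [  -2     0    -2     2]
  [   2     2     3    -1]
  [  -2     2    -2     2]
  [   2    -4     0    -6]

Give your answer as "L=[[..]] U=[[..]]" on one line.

L=[[1,0,0,0],[-1,1,0,0],[1,1,1,0],[-1,-2,0,1]] U=[[-2,0,-2,2],[0,2,1,1],[0,0,-1,-1],[0,0,0,-2]]

  R1 -= -1·R0 → [0,2,1,1]
  R2 -= 1·R0 → [0,2,0,0]
  R3 -= -1·R0 → [0,-4,-2,-4]
  R2 -= 1·R1 → [0,0,-1,-1]
  R3 -= -2·R1 → [0,0,0,-2]
  R3 -= 0·R2 → [0,0,0,-2]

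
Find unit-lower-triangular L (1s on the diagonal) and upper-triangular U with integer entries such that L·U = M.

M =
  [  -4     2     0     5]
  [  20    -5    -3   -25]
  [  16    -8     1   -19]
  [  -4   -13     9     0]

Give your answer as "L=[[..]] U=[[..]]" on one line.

  r1 -= -5·r0 → [0,5,-3,0]
  r2 -= -4·r0 → [0,0,1,1]
  r3 -= 1·r0 → [0,-15,9,-5]
  r2 -= 0·r1 → [0,0,1,1]
  r3 -= -3·r1 → [0,0,0,-5]
  r3 -= 0·r2 → [0,0,0,-5]

L=[[1,0,0,0],[-5,1,0,0],[-4,0,1,0],[1,-3,0,1]] U=[[-4,2,0,5],[0,5,-3,0],[0,0,1,1],[0,0,0,-5]]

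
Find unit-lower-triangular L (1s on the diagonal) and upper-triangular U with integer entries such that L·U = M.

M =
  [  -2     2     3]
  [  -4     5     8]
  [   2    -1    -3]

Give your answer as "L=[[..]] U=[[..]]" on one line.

  r1 -= 2·r0 → [0,1,2]
  r2 -= -1·r0 → [0,1,0]
  r2 -= 1·r1 → [0,0,-2]

L=[[1,0,0],[2,1,0],[-1,1,1]] U=[[-2,2,3],[0,1,2],[0,0,-2]]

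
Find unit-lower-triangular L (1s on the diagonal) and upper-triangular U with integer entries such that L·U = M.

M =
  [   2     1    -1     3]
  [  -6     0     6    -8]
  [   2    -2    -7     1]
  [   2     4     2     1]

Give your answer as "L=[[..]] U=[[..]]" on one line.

L=[[1,0,0,0],[-3,1,0,0],[1,-1,1,0],[1,1,0,1]] U=[[2,1,-1,3],[0,3,3,1],[0,0,-3,-1],[0,0,0,-3]]

  r1 -= -3·r0 → [0,3,3,1]
  r2 -= 1·r0 → [0,-3,-6,-2]
  r3 -= 1·r0 → [0,3,3,-2]
  r2 -= -1·r1 → [0,0,-3,-1]
  r3 -= 1·r1 → [0,0,0,-3]
  r3 -= 0·r2 → [0,0,0,-3]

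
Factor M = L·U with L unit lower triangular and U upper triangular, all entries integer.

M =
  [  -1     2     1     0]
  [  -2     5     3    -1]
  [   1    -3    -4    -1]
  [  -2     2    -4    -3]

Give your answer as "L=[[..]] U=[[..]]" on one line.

L=[[1,0,0,0],[2,1,0,0],[-1,-1,1,0],[2,-2,2,1]] U=[[-1,2,1,0],[0,1,1,-1],[0,0,-2,-2],[0,0,0,-1]]

  R1 -= 2·R0 → [0,1,1,-1]
  R2 -= -1·R0 → [0,-1,-3,-1]
  R3 -= 2·R0 → [0,-2,-6,-3]
  R2 -= -1·R1 → [0,0,-2,-2]
  R3 -= -2·R1 → [0,0,-4,-5]
  R3 -= 2·R2 → [0,0,0,-1]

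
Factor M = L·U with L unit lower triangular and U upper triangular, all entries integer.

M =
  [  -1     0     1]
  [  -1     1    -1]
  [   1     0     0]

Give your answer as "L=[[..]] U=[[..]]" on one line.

L=[[1,0,0],[1,1,0],[-1,0,1]] U=[[-1,0,1],[0,1,-2],[0,0,1]]

  R1 -= 1·R0 → [0,1,-2]
  R2 -= -1·R0 → [0,0,1]
  R2 -= 0·R1 → [0,0,1]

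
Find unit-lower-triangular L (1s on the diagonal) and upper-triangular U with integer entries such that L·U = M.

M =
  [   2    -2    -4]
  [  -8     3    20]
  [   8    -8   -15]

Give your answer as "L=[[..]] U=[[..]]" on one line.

L=[[1,0,0],[-4,1,0],[4,0,1]] U=[[2,-2,-4],[0,-5,4],[0,0,1]]

  row1 -= -4·row0 → [0,-5,4]
  row2 -= 4·row0 → [0,0,1]
  row2 -= 0·row1 → [0,0,1]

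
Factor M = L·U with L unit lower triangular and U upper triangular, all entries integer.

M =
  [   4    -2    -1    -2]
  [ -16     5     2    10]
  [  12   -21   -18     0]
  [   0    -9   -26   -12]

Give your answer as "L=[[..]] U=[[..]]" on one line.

  r1 -= -4·r0 → [0,-3,-2,2]
  r2 -= 3·r0 → [0,-15,-15,6]
  r3 -= 0·r0 → [0,-9,-26,-12]
  r2 -= 5·r1 → [0,0,-5,-4]
  r3 -= 3·r1 → [0,0,-20,-18]
  r3 -= 4·r2 → [0,0,0,-2]

L=[[1,0,0,0],[-4,1,0,0],[3,5,1,0],[0,3,4,1]] U=[[4,-2,-1,-2],[0,-3,-2,2],[0,0,-5,-4],[0,0,0,-2]]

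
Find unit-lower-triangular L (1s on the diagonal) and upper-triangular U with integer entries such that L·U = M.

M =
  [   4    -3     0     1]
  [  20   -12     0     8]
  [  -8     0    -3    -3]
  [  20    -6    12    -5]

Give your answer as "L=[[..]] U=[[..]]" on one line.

  r1 -= 5·r0 → [0,3,0,3]
  r2 -= -2·r0 → [0,-6,-3,-1]
  r3 -= 5·r0 → [0,9,12,-10]
  r2 -= -2·r1 → [0,0,-3,5]
  r3 -= 3·r1 → [0,0,12,-19]
  r3 -= -4·r2 → [0,0,0,1]

L=[[1,0,0,0],[5,1,0,0],[-2,-2,1,0],[5,3,-4,1]] U=[[4,-3,0,1],[0,3,0,3],[0,0,-3,5],[0,0,0,1]]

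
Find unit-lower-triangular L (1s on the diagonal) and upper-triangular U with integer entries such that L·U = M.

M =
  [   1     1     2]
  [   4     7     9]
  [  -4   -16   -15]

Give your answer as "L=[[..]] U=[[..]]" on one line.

  r1 -= 4·r0 → [0,3,1]
  r2 -= -4·r0 → [0,-12,-7]
  r2 -= -4·r1 → [0,0,-3]

L=[[1,0,0],[4,1,0],[-4,-4,1]] U=[[1,1,2],[0,3,1],[0,0,-3]]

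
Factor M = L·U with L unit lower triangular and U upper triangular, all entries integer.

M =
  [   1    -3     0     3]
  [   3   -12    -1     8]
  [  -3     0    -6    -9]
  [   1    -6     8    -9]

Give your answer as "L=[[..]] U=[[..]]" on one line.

  r1 -= 3·r0 → [0,-3,-1,-1]
  r2 -= -3·r0 → [0,-9,-6,0]
  r3 -= 1·r0 → [0,-3,8,-12]
  r2 -= 3·r1 → [0,0,-3,3]
  r3 -= 1·r1 → [0,0,9,-11]
  r3 -= -3·r2 → [0,0,0,-2]

L=[[1,0,0,0],[3,1,0,0],[-3,3,1,0],[1,1,-3,1]] U=[[1,-3,0,3],[0,-3,-1,-1],[0,0,-3,3],[0,0,0,-2]]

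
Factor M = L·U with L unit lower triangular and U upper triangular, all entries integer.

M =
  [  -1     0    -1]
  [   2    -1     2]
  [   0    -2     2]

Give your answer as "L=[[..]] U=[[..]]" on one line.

  R1 -= -2·R0 → [0,-1,0]
  R2 -= 0·R0 → [0,-2,2]
  R2 -= 2·R1 → [0,0,2]

L=[[1,0,0],[-2,1,0],[0,2,1]] U=[[-1,0,-1],[0,-1,0],[0,0,2]]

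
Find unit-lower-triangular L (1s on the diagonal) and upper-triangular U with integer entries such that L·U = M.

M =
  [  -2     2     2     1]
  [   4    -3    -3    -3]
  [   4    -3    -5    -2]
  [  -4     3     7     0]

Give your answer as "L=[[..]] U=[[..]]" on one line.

L=[[1,0,0,0],[-2,1,0,0],[-2,1,1,0],[2,-1,-2,1]] U=[[-2,2,2,1],[0,1,1,-1],[0,0,-2,1],[0,0,0,-1]]

  r1 -= -2·r0 → [0,1,1,-1]
  r2 -= -2·r0 → [0,1,-1,0]
  r3 -= 2·r0 → [0,-1,3,-2]
  r2 -= 1·r1 → [0,0,-2,1]
  r3 -= -1·r1 → [0,0,4,-3]
  r3 -= -2·r2 → [0,0,0,-1]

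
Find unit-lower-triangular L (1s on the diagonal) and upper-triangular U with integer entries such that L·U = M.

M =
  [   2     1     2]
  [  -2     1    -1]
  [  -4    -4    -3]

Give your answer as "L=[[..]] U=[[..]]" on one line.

  r1 -= -1·r0 → [0,2,1]
  r2 -= -2·r0 → [0,-2,1]
  r2 -= -1·r1 → [0,0,2]

L=[[1,0,0],[-1,1,0],[-2,-1,1]] U=[[2,1,2],[0,2,1],[0,0,2]]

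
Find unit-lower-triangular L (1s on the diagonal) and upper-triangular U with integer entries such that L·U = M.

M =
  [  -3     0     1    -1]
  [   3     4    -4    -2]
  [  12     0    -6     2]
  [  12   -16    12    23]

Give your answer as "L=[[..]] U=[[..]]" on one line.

L=[[1,0,0,0],[-1,1,0,0],[-4,0,1,0],[-4,-4,-2,1]] U=[[-3,0,1,-1],[0,4,-3,-3],[0,0,-2,-2],[0,0,0,3]]

  row1 -= -1·row0 → [0,4,-3,-3]
  row2 -= -4·row0 → [0,0,-2,-2]
  row3 -= -4·row0 → [0,-16,16,19]
  row2 -= 0·row1 → [0,0,-2,-2]
  row3 -= -4·row1 → [0,0,4,7]
  row3 -= -2·row2 → [0,0,0,3]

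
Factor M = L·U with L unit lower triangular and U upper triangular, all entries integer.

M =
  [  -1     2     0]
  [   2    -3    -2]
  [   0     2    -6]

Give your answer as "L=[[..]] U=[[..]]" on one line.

L=[[1,0,0],[-2,1,0],[0,2,1]] U=[[-1,2,0],[0,1,-2],[0,0,-2]]

  row1 -= -2·row0 → [0,1,-2]
  row2 -= 0·row0 → [0,2,-6]
  row2 -= 2·row1 → [0,0,-2]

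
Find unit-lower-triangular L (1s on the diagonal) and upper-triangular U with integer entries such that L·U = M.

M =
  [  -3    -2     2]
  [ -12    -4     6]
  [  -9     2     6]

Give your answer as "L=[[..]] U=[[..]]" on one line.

  row1 -= 4·row0 → [0,4,-2]
  row2 -= 3·row0 → [0,8,0]
  row2 -= 2·row1 → [0,0,4]

L=[[1,0,0],[4,1,0],[3,2,1]] U=[[-3,-2,2],[0,4,-2],[0,0,4]]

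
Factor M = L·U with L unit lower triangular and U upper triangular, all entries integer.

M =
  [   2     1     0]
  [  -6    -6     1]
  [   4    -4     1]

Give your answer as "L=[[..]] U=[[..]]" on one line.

  row1 -= -3·row0 → [0,-3,1]
  row2 -= 2·row0 → [0,-6,1]
  row2 -= 2·row1 → [0,0,-1]

L=[[1,0,0],[-3,1,0],[2,2,1]] U=[[2,1,0],[0,-3,1],[0,0,-1]]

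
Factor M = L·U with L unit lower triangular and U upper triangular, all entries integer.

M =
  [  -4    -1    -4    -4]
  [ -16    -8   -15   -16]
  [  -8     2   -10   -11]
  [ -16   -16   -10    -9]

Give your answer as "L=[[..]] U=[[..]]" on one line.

  row1 -= 4·row0 → [0,-4,1,0]
  row2 -= 2·row0 → [0,4,-2,-3]
  row3 -= 4·row0 → [0,-12,6,7]
  row2 -= -1·row1 → [0,0,-1,-3]
  row3 -= 3·row1 → [0,0,3,7]
  row3 -= -3·row2 → [0,0,0,-2]

L=[[1,0,0,0],[4,1,0,0],[2,-1,1,0],[4,3,-3,1]] U=[[-4,-1,-4,-4],[0,-4,1,0],[0,0,-1,-3],[0,0,0,-2]]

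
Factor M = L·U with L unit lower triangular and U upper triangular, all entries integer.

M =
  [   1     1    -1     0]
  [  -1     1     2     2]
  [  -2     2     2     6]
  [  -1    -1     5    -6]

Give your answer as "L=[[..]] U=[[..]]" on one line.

  row1 -= -1·row0 → [0,2,1,2]
  row2 -= -2·row0 → [0,4,0,6]
  row3 -= -1·row0 → [0,0,4,-6]
  row2 -= 2·row1 → [0,0,-2,2]
  row3 -= 0·row1 → [0,0,4,-6]
  row3 -= -2·row2 → [0,0,0,-2]

L=[[1,0,0,0],[-1,1,0,0],[-2,2,1,0],[-1,0,-2,1]] U=[[1,1,-1,0],[0,2,1,2],[0,0,-2,2],[0,0,0,-2]]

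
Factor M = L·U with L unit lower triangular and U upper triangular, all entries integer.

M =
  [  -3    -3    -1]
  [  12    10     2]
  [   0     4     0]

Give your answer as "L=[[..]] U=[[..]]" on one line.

  r1 -= -4·r0 → [0,-2,-2]
  r2 -= 0·r0 → [0,4,0]
  r2 -= -2·r1 → [0,0,-4]

L=[[1,0,0],[-4,1,0],[0,-2,1]] U=[[-3,-3,-1],[0,-2,-2],[0,0,-4]]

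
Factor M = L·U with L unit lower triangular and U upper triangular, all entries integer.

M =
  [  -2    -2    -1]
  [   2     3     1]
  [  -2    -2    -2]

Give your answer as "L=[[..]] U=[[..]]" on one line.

L=[[1,0,0],[-1,1,0],[1,0,1]] U=[[-2,-2,-1],[0,1,0],[0,0,-1]]

  r1 -= -1·r0 → [0,1,0]
  r2 -= 1·r0 → [0,0,-1]
  r2 -= 0·r1 → [0,0,-1]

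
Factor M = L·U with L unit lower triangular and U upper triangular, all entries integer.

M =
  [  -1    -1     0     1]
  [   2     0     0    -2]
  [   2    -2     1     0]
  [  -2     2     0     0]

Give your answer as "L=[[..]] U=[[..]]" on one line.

L=[[1,0,0,0],[-2,1,0,0],[-2,2,1,0],[2,-2,0,1]] U=[[-1,-1,0,1],[0,-2,0,0],[0,0,1,2],[0,0,0,-2]]

  r1 -= -2·r0 → [0,-2,0,0]
  r2 -= -2·r0 → [0,-4,1,2]
  r3 -= 2·r0 → [0,4,0,-2]
  r2 -= 2·r1 → [0,0,1,2]
  r3 -= -2·r1 → [0,0,0,-2]
  r3 -= 0·r2 → [0,0,0,-2]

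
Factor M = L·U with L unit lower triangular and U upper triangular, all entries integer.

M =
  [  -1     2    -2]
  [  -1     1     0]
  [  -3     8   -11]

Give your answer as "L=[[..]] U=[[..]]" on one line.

L=[[1,0,0],[1,1,0],[3,-2,1]] U=[[-1,2,-2],[0,-1,2],[0,0,-1]]

  r1 -= 1·r0 → [0,-1,2]
  r2 -= 3·r0 → [0,2,-5]
  r2 -= -2·r1 → [0,0,-1]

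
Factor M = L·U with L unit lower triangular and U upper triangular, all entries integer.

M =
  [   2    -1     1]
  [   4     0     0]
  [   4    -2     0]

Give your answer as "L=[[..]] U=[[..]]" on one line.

  r1 -= 2·r0 → [0,2,-2]
  r2 -= 2·r0 → [0,0,-2]
  r2 -= 0·r1 → [0,0,-2]

L=[[1,0,0],[2,1,0],[2,0,1]] U=[[2,-1,1],[0,2,-2],[0,0,-2]]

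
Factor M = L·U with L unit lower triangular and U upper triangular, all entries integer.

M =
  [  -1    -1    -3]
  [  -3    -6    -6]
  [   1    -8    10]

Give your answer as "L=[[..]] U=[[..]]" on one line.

L=[[1,0,0],[3,1,0],[-1,3,1]] U=[[-1,-1,-3],[0,-3,3],[0,0,-2]]

  r1 -= 3·r0 → [0,-3,3]
  r2 -= -1·r0 → [0,-9,7]
  r2 -= 3·r1 → [0,0,-2]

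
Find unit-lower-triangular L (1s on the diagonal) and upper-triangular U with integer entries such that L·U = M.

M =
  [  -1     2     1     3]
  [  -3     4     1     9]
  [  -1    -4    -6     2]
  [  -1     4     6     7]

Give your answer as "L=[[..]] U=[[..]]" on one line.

L=[[1,0,0,0],[3,1,0,0],[1,3,1,0],[1,-1,-3,1]] U=[[-1,2,1,3],[0,-2,-2,0],[0,0,-1,-1],[0,0,0,1]]

  R1 -= 3·R0 → [0,-2,-2,0]
  R2 -= 1·R0 → [0,-6,-7,-1]
  R3 -= 1·R0 → [0,2,5,4]
  R2 -= 3·R1 → [0,0,-1,-1]
  R3 -= -1·R1 → [0,0,3,4]
  R3 -= -3·R2 → [0,0,0,1]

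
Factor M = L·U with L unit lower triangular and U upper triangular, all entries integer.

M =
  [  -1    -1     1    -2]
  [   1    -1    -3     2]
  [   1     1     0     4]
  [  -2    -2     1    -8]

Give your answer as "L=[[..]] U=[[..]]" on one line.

  r1 -= -1·r0 → [0,-2,-2,0]
  r2 -= -1·r0 → [0,0,1,2]
  r3 -= 2·r0 → [0,0,-1,-4]
  r2 -= 0·r1 → [0,0,1,2]
  r3 -= 0·r1 → [0,0,-1,-4]
  r3 -= -1·r2 → [0,0,0,-2]

L=[[1,0,0,0],[-1,1,0,0],[-1,0,1,0],[2,0,-1,1]] U=[[-1,-1,1,-2],[0,-2,-2,0],[0,0,1,2],[0,0,0,-2]]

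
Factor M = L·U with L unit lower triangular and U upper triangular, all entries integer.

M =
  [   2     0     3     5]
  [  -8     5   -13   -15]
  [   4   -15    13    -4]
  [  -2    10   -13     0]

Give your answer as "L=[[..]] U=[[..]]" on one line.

  R1 -= -4·R0 → [0,5,-1,5]
  R2 -= 2·R0 → [0,-15,7,-14]
  R3 -= -1·R0 → [0,10,-10,5]
  R2 -= -3·R1 → [0,0,4,1]
  R3 -= 2·R1 → [0,0,-8,-5]
  R3 -= -2·R2 → [0,0,0,-3]

L=[[1,0,0,0],[-4,1,0,0],[2,-3,1,0],[-1,2,-2,1]] U=[[2,0,3,5],[0,5,-1,5],[0,0,4,1],[0,0,0,-3]]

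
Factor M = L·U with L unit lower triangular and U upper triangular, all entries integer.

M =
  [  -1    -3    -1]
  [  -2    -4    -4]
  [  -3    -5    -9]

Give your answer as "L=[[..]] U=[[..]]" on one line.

  row1 -= 2·row0 → [0,2,-2]
  row2 -= 3·row0 → [0,4,-6]
  row2 -= 2·row1 → [0,0,-2]

L=[[1,0,0],[2,1,0],[3,2,1]] U=[[-1,-3,-1],[0,2,-2],[0,0,-2]]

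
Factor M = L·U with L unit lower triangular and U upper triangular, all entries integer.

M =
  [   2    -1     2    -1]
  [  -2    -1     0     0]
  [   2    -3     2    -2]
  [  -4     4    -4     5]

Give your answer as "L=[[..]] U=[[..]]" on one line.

  row1 -= -1·row0 → [0,-2,2,-1]
  row2 -= 1·row0 → [0,-2,0,-1]
  row3 -= -2·row0 → [0,2,0,3]
  row2 -= 1·row1 → [0,0,-2,0]
  row3 -= -1·row1 → [0,0,2,2]
  row3 -= -1·row2 → [0,0,0,2]

L=[[1,0,0,0],[-1,1,0,0],[1,1,1,0],[-2,-1,-1,1]] U=[[2,-1,2,-1],[0,-2,2,-1],[0,0,-2,0],[0,0,0,2]]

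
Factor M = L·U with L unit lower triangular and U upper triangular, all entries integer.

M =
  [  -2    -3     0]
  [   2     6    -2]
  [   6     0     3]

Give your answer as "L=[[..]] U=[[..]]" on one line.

L=[[1,0,0],[-1,1,0],[-3,-3,1]] U=[[-2,-3,0],[0,3,-2],[0,0,-3]]

  r1 -= -1·r0 → [0,3,-2]
  r2 -= -3·r0 → [0,-9,3]
  r2 -= -3·r1 → [0,0,-3]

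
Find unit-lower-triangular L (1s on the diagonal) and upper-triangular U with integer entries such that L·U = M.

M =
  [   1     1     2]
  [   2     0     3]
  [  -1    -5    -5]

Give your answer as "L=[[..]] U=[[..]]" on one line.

L=[[1,0,0],[2,1,0],[-1,2,1]] U=[[1,1,2],[0,-2,-1],[0,0,-1]]

  R1 -= 2·R0 → [0,-2,-1]
  R2 -= -1·R0 → [0,-4,-3]
  R2 -= 2·R1 → [0,0,-1]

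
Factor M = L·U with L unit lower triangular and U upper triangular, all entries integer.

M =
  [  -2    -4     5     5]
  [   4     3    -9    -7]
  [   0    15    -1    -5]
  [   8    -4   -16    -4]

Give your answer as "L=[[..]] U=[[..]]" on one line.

  r1 -= -2·r0 → [0,-5,1,3]
  r2 -= 0·r0 → [0,15,-1,-5]
  r3 -= -4·r0 → [0,-20,4,16]
  r2 -= -3·r1 → [0,0,2,4]
  r3 -= 4·r1 → [0,0,0,4]
  r3 -= 0·r2 → [0,0,0,4]

L=[[1,0,0,0],[-2,1,0,0],[0,-3,1,0],[-4,4,0,1]] U=[[-2,-4,5,5],[0,-5,1,3],[0,0,2,4],[0,0,0,4]]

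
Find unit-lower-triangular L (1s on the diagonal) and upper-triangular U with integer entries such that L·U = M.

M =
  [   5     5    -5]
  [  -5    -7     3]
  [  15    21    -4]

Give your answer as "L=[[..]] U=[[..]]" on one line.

  R1 -= -1·R0 → [0,-2,-2]
  R2 -= 3·R0 → [0,6,11]
  R2 -= -3·R1 → [0,0,5]

L=[[1,0,0],[-1,1,0],[3,-3,1]] U=[[5,5,-5],[0,-2,-2],[0,0,5]]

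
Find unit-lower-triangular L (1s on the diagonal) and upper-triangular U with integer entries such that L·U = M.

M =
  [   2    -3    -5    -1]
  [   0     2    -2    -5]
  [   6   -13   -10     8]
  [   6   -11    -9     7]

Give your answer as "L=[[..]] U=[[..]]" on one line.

L=[[1,0,0,0],[0,1,0,0],[3,-2,1,0],[3,-1,4,1]] U=[[2,-3,-5,-1],[0,2,-2,-5],[0,0,1,1],[0,0,0,1]]

  R1 -= 0·R0 → [0,2,-2,-5]
  R2 -= 3·R0 → [0,-4,5,11]
  R3 -= 3·R0 → [0,-2,6,10]
  R2 -= -2·R1 → [0,0,1,1]
  R3 -= -1·R1 → [0,0,4,5]
  R3 -= 4·R2 → [0,0,0,1]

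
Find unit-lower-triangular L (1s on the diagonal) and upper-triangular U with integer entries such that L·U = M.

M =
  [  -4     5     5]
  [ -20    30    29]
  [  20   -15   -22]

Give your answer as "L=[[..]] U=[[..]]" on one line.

  r1 -= 5·r0 → [0,5,4]
  r2 -= -5·r0 → [0,10,3]
  r2 -= 2·r1 → [0,0,-5]

L=[[1,0,0],[5,1,0],[-5,2,1]] U=[[-4,5,5],[0,5,4],[0,0,-5]]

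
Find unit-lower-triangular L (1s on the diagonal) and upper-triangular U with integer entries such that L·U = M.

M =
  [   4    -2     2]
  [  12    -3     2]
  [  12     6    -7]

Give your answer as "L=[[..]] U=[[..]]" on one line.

  row1 -= 3·row0 → [0,3,-4]
  row2 -= 3·row0 → [0,12,-13]
  row2 -= 4·row1 → [0,0,3]

L=[[1,0,0],[3,1,0],[3,4,1]] U=[[4,-2,2],[0,3,-4],[0,0,3]]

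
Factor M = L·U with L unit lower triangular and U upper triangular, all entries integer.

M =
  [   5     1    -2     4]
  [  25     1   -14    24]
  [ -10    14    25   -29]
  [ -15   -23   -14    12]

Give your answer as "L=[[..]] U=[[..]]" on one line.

  r1 -= 5·r0 → [0,-4,-4,4]
  r2 -= -2·r0 → [0,16,21,-21]
  r3 -= -3·r0 → [0,-20,-20,24]
  r2 -= -4·r1 → [0,0,5,-5]
  r3 -= 5·r1 → [0,0,0,4]
  r3 -= 0·r2 → [0,0,0,4]

L=[[1,0,0,0],[5,1,0,0],[-2,-4,1,0],[-3,5,0,1]] U=[[5,1,-2,4],[0,-4,-4,4],[0,0,5,-5],[0,0,0,4]]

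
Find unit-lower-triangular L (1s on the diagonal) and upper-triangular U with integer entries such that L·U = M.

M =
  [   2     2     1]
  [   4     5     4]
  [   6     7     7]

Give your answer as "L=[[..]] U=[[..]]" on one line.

L=[[1,0,0],[2,1,0],[3,1,1]] U=[[2,2,1],[0,1,2],[0,0,2]]

  r1 -= 2·r0 → [0,1,2]
  r2 -= 3·r0 → [0,1,4]
  r2 -= 1·r1 → [0,0,2]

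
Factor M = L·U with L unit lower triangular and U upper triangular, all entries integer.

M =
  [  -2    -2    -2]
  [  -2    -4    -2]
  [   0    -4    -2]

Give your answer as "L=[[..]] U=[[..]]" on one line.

  R1 -= 1·R0 → [0,-2,0]
  R2 -= 0·R0 → [0,-4,-2]
  R2 -= 2·R1 → [0,0,-2]

L=[[1,0,0],[1,1,0],[0,2,1]] U=[[-2,-2,-2],[0,-2,0],[0,0,-2]]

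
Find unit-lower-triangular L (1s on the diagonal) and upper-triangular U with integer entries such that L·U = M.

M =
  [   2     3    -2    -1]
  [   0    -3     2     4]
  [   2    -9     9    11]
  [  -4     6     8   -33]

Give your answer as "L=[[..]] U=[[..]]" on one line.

L=[[1,0,0,0],[0,1,0,0],[1,4,1,0],[-2,-4,4,1]] U=[[2,3,-2,-1],[0,-3,2,4],[0,0,3,-4],[0,0,0,-3]]

  r1 -= 0·r0 → [0,-3,2,4]
  r2 -= 1·r0 → [0,-12,11,12]
  r3 -= -2·r0 → [0,12,4,-35]
  r2 -= 4·r1 → [0,0,3,-4]
  r3 -= -4·r1 → [0,0,12,-19]
  r3 -= 4·r2 → [0,0,0,-3]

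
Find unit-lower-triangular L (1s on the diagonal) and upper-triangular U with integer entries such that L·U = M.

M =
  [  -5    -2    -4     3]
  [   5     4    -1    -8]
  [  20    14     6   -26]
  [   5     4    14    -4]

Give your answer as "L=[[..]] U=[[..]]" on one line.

L=[[1,0,0,0],[-1,1,0,0],[-4,3,1,0],[-1,1,3,1]] U=[[-5,-2,-4,3],[0,2,-5,-5],[0,0,5,1],[0,0,0,1]]

  row1 -= -1·row0 → [0,2,-5,-5]
  row2 -= -4·row0 → [0,6,-10,-14]
  row3 -= -1·row0 → [0,2,10,-1]
  row2 -= 3·row1 → [0,0,5,1]
  row3 -= 1·row1 → [0,0,15,4]
  row3 -= 3·row2 → [0,0,0,1]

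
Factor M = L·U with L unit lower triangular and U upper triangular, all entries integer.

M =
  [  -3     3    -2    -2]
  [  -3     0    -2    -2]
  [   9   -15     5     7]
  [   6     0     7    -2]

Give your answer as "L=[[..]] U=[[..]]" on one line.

  R1 -= 1·R0 → [0,-3,0,0]
  R2 -= -3·R0 → [0,-6,-1,1]
  R3 -= -2·R0 → [0,6,3,-6]
  R2 -= 2·R1 → [0,0,-1,1]
  R3 -= -2·R1 → [0,0,3,-6]
  R3 -= -3·R2 → [0,0,0,-3]

L=[[1,0,0,0],[1,1,0,0],[-3,2,1,0],[-2,-2,-3,1]] U=[[-3,3,-2,-2],[0,-3,0,0],[0,0,-1,1],[0,0,0,-3]]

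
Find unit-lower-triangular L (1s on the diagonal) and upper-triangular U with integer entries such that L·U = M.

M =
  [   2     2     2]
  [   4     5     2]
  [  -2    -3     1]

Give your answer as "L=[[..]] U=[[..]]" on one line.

L=[[1,0,0],[2,1,0],[-1,-1,1]] U=[[2,2,2],[0,1,-2],[0,0,1]]

  row1 -= 2·row0 → [0,1,-2]
  row2 -= -1·row0 → [0,-1,3]
  row2 -= -1·row1 → [0,0,1]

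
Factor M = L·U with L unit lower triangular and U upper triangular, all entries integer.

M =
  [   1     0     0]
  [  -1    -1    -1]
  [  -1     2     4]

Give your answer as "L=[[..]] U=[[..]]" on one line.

L=[[1,0,0],[-1,1,0],[-1,-2,1]] U=[[1,0,0],[0,-1,-1],[0,0,2]]

  r1 -= -1·r0 → [0,-1,-1]
  r2 -= -1·r0 → [0,2,4]
  r2 -= -2·r1 → [0,0,2]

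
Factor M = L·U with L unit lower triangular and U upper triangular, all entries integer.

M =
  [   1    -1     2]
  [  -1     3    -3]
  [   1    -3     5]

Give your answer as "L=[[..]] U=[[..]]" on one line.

L=[[1,0,0],[-1,1,0],[1,-1,1]] U=[[1,-1,2],[0,2,-1],[0,0,2]]

  r1 -= -1·r0 → [0,2,-1]
  r2 -= 1·r0 → [0,-2,3]
  r2 -= -1·r1 → [0,0,2]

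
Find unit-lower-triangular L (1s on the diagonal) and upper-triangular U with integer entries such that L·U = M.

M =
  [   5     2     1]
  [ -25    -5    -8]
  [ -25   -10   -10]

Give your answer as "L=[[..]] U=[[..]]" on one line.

L=[[1,0,0],[-5,1,0],[-5,0,1]] U=[[5,2,1],[0,5,-3],[0,0,-5]]

  R1 -= -5·R0 → [0,5,-3]
  R2 -= -5·R0 → [0,0,-5]
  R2 -= 0·R1 → [0,0,-5]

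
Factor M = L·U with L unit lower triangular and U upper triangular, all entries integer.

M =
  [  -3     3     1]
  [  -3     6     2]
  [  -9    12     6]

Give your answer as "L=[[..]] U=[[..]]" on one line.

  row1 -= 1·row0 → [0,3,1]
  row2 -= 3·row0 → [0,3,3]
  row2 -= 1·row1 → [0,0,2]

L=[[1,0,0],[1,1,0],[3,1,1]] U=[[-3,3,1],[0,3,1],[0,0,2]]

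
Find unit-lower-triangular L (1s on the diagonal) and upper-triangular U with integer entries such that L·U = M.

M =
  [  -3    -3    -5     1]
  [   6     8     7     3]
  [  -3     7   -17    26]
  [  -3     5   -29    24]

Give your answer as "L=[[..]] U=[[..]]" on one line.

  r1 -= -2·r0 → [0,2,-3,5]
  r2 -= 1·r0 → [0,10,-12,25]
  r3 -= 1·r0 → [0,8,-24,23]
  r2 -= 5·r1 → [0,0,3,0]
  r3 -= 4·r1 → [0,0,-12,3]
  r3 -= -4·r2 → [0,0,0,3]

L=[[1,0,0,0],[-2,1,0,0],[1,5,1,0],[1,4,-4,1]] U=[[-3,-3,-5,1],[0,2,-3,5],[0,0,3,0],[0,0,0,3]]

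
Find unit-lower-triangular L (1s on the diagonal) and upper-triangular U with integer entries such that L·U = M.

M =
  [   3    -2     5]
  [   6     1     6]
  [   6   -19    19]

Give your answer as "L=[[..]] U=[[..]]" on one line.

  r1 -= 2·r0 → [0,5,-4]
  r2 -= 2·r0 → [0,-15,9]
  r2 -= -3·r1 → [0,0,-3]

L=[[1,0,0],[2,1,0],[2,-3,1]] U=[[3,-2,5],[0,5,-4],[0,0,-3]]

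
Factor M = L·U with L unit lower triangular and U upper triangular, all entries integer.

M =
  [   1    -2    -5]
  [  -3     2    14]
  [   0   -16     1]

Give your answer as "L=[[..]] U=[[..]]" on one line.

L=[[1,0,0],[-3,1,0],[0,4,1]] U=[[1,-2,-5],[0,-4,-1],[0,0,5]]

  R1 -= -3·R0 → [0,-4,-1]
  R2 -= 0·R0 → [0,-16,1]
  R2 -= 4·R1 → [0,0,5]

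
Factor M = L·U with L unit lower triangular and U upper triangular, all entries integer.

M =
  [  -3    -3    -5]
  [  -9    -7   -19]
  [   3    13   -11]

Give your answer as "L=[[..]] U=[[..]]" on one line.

L=[[1,0,0],[3,1,0],[-1,5,1]] U=[[-3,-3,-5],[0,2,-4],[0,0,4]]

  R1 -= 3·R0 → [0,2,-4]
  R2 -= -1·R0 → [0,10,-16]
  R2 -= 5·R1 → [0,0,4]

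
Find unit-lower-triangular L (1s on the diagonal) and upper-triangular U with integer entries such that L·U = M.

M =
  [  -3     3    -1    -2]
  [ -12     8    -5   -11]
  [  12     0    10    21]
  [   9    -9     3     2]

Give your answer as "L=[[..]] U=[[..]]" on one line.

L=[[1,0,0,0],[4,1,0,0],[-4,-3,1,0],[-3,0,0,1]] U=[[-3,3,-1,-2],[0,-4,-1,-3],[0,0,3,4],[0,0,0,-4]]

  r1 -= 4·r0 → [0,-4,-1,-3]
  r2 -= -4·r0 → [0,12,6,13]
  r3 -= -3·r0 → [0,0,0,-4]
  r2 -= -3·r1 → [0,0,3,4]
  r3 -= 0·r1 → [0,0,0,-4]
  r3 -= 0·r2 → [0,0,0,-4]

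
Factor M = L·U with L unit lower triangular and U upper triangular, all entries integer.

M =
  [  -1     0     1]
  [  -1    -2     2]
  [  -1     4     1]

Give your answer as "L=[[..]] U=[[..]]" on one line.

L=[[1,0,0],[1,1,0],[1,-2,1]] U=[[-1,0,1],[0,-2,1],[0,0,2]]

  R1 -= 1·R0 → [0,-2,1]
  R2 -= 1·R0 → [0,4,0]
  R2 -= -2·R1 → [0,0,2]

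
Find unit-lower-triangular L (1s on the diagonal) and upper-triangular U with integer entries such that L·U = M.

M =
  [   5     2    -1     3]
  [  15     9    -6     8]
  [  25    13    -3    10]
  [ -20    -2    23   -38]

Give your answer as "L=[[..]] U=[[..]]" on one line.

L=[[1,0,0,0],[3,1,0,0],[5,1,1,0],[-4,2,5,1]] U=[[5,2,-1,3],[0,3,-3,-1],[0,0,5,-4],[0,0,0,-4]]

  row1 -= 3·row0 → [0,3,-3,-1]
  row2 -= 5·row0 → [0,3,2,-5]
  row3 -= -4·row0 → [0,6,19,-26]
  row2 -= 1·row1 → [0,0,5,-4]
  row3 -= 2·row1 → [0,0,25,-24]
  row3 -= 5·row2 → [0,0,0,-4]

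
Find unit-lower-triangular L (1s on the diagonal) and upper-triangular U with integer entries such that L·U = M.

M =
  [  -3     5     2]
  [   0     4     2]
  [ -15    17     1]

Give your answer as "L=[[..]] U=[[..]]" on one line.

  R1 -= 0·R0 → [0,4,2]
  R2 -= 5·R0 → [0,-8,-9]
  R2 -= -2·R1 → [0,0,-5]

L=[[1,0,0],[0,1,0],[5,-2,1]] U=[[-3,5,2],[0,4,2],[0,0,-5]]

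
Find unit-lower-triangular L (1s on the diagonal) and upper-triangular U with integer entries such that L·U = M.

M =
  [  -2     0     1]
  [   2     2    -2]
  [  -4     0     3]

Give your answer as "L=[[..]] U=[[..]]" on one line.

  row1 -= -1·row0 → [0,2,-1]
  row2 -= 2·row0 → [0,0,1]
  row2 -= 0·row1 → [0,0,1]

L=[[1,0,0],[-1,1,0],[2,0,1]] U=[[-2,0,1],[0,2,-1],[0,0,1]]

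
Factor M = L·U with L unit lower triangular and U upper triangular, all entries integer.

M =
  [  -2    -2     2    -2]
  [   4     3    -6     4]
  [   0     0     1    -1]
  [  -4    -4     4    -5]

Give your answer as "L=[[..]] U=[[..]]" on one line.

L=[[1,0,0,0],[-2,1,0,0],[0,0,1,0],[2,0,0,1]] U=[[-2,-2,2,-2],[0,-1,-2,0],[0,0,1,-1],[0,0,0,-1]]

  row1 -= -2·row0 → [0,-1,-2,0]
  row2 -= 0·row0 → [0,0,1,-1]
  row3 -= 2·row0 → [0,0,0,-1]
  row2 -= 0·row1 → [0,0,1,-1]
  row3 -= 0·row1 → [0,0,0,-1]
  row3 -= 0·row2 → [0,0,0,-1]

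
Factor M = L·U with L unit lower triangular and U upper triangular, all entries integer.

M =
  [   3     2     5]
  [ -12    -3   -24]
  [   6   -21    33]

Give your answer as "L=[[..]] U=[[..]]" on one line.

L=[[1,0,0],[-4,1,0],[2,-5,1]] U=[[3,2,5],[0,5,-4],[0,0,3]]

  R1 -= -4·R0 → [0,5,-4]
  R2 -= 2·R0 → [0,-25,23]
  R2 -= -5·R1 → [0,0,3]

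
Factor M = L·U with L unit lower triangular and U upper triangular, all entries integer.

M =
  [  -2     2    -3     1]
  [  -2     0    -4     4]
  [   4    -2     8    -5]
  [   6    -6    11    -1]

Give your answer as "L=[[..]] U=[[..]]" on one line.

  row1 -= 1·row0 → [0,-2,-1,3]
  row2 -= -2·row0 → [0,2,2,-3]
  row3 -= -3·row0 → [0,0,2,2]
  row2 -= -1·row1 → [0,0,1,0]
  row3 -= 0·row1 → [0,0,2,2]
  row3 -= 2·row2 → [0,0,0,2]

L=[[1,0,0,0],[1,1,0,0],[-2,-1,1,0],[-3,0,2,1]] U=[[-2,2,-3,1],[0,-2,-1,3],[0,0,1,0],[0,0,0,2]]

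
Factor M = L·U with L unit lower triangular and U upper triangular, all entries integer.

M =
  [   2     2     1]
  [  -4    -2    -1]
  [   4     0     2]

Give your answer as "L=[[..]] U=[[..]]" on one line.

L=[[1,0,0],[-2,1,0],[2,-2,1]] U=[[2,2,1],[0,2,1],[0,0,2]]

  row1 -= -2·row0 → [0,2,1]
  row2 -= 2·row0 → [0,-4,0]
  row2 -= -2·row1 → [0,0,2]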